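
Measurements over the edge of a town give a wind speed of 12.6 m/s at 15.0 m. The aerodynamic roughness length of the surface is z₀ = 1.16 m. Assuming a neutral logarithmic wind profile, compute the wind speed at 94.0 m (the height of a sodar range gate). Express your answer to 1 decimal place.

Log law: V(z) ∝ ln(z/z₀), so V₂/V₁ = ln(z₂/z₀) / ln(z₁/z₀).
ln(94.0/1.16) = 4.3949, ln(15.0/1.16) = 2.5596
V₂ = 12.6 × 4.3949/2.5596 = 12.6 × 1.7170 = 21.6341 m/s

21.6 m/s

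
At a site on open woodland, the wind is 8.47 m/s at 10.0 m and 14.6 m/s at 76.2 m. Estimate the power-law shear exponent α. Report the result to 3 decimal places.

α ≈ 0.268

Power law: V₂/V₁ = (z₂/z₁)^α ⇒ α = ln(V₂/V₁) / ln(z₂/z₁)
α = ln(14.6/8.47) / ln(76.2/10.0) = ln(1.7237) / ln(7.6200)
  = 0.54449 / 2.03078 = 0.26812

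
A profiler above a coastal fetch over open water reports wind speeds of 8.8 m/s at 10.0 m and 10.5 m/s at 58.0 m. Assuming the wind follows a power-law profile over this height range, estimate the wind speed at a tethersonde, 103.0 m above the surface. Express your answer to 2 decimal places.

First find α: α = ln(V₂/V₁)/ln(z₂/z₁) = ln(10.5/8.8)/ln(58.0/10.0) = 0.17662/1.75786 = 0.1005
Extrapolate from 58.0 m to 103.0 m: V₃ = 10.5 × (103.0/58.0)^0.1005 = 10.5 × 1.0594 = 11.1237 m/s

11.12 m/s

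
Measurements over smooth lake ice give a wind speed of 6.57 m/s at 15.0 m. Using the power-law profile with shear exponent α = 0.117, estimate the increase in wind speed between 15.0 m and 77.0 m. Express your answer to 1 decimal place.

1.4 m/s

Power law: V₂ = V₁ · (z₂/z₁)^α = 6.57 × (5.1333)^0.117 = 7.9558 m/s
ΔV = 7.9558 − 6.57 = 1.3858 m/s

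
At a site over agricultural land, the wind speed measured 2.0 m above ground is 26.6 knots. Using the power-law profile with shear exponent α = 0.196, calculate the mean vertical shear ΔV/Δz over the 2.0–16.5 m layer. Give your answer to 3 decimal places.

0.940 knots/m

Power law: V₂ = V₁ · (z₂/z₁)^α = 26.6 × (8.2500)^0.196 = 40.2260 knots
ΔV/Δz = (40.2260 − 26.6)/(16.5 − 2.0) = 13.6260/14.5000 = 0.93972 knots/m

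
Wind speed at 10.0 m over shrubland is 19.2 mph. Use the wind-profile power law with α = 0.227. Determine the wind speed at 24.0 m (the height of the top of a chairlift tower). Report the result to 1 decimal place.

Power-law profile: V₂ = V₁ · (z₂/z₁)^α
V₂ = 19.2 × (24.0/10.0)^0.227 = 19.2 × (2.4000)^0.227
    = 19.2 × 1.2199 = 23.4212 mph

23.4 mph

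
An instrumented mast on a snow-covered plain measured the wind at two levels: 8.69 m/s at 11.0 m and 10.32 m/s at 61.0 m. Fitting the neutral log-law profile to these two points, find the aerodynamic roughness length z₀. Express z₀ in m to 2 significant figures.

Log law: V(z) ∝ ln(z/z₀). With r = V₁/V₂ = 8.69/10.32 = 0.84205,
r · ln(z₂/z₀) = ln(z₁/z₀) ⇒ ln z₀ = (ln z₁ − r·ln z₂)/(1 − r)
ln z₀ = (2.39790 − 0.84205×4.11087) / 0.15795 = -6.7345
z₀ = exp(-6.7345) = 0.001189 m

z₀ ≈ 0.0012 m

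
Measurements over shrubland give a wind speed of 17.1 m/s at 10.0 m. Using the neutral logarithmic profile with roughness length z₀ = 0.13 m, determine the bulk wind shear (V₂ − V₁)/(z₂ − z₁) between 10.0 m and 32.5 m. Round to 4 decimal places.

0.2063 m/s/m

Log law: V₂ = V₁ · ln(z₂/z₀)/ln(z₁/z₀) = 17.1 × 5.5215/4.3428 = 21.7410 m/s
ΔV/Δz = (21.7410 − 17.1)/(32.5 − 10.0) = 4.6410/22.5000 = 0.20627 m/s/m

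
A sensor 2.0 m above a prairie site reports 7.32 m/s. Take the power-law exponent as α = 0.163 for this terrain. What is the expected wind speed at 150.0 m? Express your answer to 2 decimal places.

14.80 m/s

Power-law profile: V₂ = V₁ · (z₂/z₁)^α
V₂ = 7.32 × (150.0/2.0)^0.163 = 7.32 × (75.0000)^0.163
    = 7.32 × 2.0213 = 14.7961 m/s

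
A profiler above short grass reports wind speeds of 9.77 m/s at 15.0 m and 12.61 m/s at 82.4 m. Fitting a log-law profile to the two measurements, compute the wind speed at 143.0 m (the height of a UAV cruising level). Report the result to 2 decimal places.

Log law: V ∝ ln(z/z₀). From the pair, with r = V₁/V₂ = 0.77478,
ln z₀ = (ln z₁ − r·ln z₂)/(1 − r) = (2.7081 − 0.77478×4.4116)/0.22522 = -3.1524 → z₀ = 0.04275 m
V₃ = V₁ · ln(z₃/z₀)/ln(z₁/z₀) = 9.77 × 8.1152/5.8604 = 13.5290 m/s

13.53 m/s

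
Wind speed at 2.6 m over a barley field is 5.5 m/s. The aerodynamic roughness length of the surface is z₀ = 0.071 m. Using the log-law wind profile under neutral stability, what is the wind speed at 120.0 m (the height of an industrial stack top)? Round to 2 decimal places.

Log law: V(z) ∝ ln(z/z₀), so V₂/V₁ = ln(z₂/z₀) / ln(z₁/z₀).
ln(120.0/0.071) = 7.4326, ln(2.6/0.071) = 3.6006
V₂ = 5.5 × 7.4326/3.6006 = 5.5 × 2.0643 = 11.3535 m/s

11.35 m/s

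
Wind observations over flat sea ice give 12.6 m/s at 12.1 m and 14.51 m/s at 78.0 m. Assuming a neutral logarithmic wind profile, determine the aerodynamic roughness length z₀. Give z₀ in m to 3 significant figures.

Log law: V(z) ∝ ln(z/z₀). With r = V₁/V₂ = 12.6/14.51 = 0.86837,
r · ln(z₂/z₀) = ln(z₁/z₀) ⇒ ln z₀ = (ln z₁ − r·ln z₂)/(1 − r)
ln z₀ = (2.49321 − 0.86837×4.35671) / 0.13163 = -9.8001
z₀ = exp(-9.8001) = 0.00005545 m

z₀ ≈ 0.0000554 m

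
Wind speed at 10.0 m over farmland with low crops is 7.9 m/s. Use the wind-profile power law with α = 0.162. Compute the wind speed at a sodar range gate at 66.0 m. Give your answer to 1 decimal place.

Power-law profile: V₂ = V₁ · (z₂/z₁)^α
V₂ = 7.9 × (66.0/10.0)^0.162 = 7.9 × (6.6000)^0.162
    = 7.9 × 1.3576 = 10.7249 m/s

10.7 m/s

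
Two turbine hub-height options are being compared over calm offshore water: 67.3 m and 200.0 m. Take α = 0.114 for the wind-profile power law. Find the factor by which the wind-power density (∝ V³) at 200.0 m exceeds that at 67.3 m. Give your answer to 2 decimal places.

Speed ratio: V_B/V_A = (z_B/z_A)^α = (200.0/67.3)^0.114 = (2.9718)^0.114 = 1.13220
Power-density ratio: P_B/P_A = (V_B/V_A)³ = (1.13220)³ = 1.45135

1.45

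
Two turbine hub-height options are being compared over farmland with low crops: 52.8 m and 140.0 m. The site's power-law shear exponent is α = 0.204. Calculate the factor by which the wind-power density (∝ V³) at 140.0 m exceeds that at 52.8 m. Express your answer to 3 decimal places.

1.816

Speed ratio: V_B/V_A = (z_B/z_A)^α = (140.0/52.8)^0.204 = (2.6515)^0.204 = 1.22009
Power-density ratio: P_B/P_A = (V_B/V_A)³ = (1.22009)³ = 1.81626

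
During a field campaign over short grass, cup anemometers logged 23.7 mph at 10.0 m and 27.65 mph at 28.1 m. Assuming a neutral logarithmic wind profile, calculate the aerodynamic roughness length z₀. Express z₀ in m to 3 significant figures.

z₀ ≈ 0.0203 m

Log law: V(z) ∝ ln(z/z₀). With r = V₁/V₂ = 23.7/27.65 = 0.85714,
r · ln(z₂/z₀) = ln(z₁/z₀) ⇒ ln z₀ = (ln z₁ − r·ln z₂)/(1 − r)
ln z₀ = (2.30259 − 0.85714×3.33577) / 0.14286 = -3.8965
z₀ = exp(-3.8965) = 0.02031 m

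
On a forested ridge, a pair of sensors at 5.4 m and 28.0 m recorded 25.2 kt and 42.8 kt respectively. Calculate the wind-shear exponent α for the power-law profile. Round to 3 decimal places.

α ≈ 0.322

Power law: V₂/V₁ = (z₂/z₁)^α ⇒ α = ln(V₂/V₁) / ln(z₂/z₁)
α = ln(42.8/25.2) / ln(28.0/5.4) = ln(1.6984) / ln(5.1852)
  = 0.52969 / 1.64581 = 0.32184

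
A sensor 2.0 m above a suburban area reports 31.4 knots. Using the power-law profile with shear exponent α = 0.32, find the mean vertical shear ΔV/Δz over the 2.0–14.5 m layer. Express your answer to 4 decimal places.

Power law: V₂ = V₁ · (z₂/z₁)^α = 31.4 × (7.2500)^0.32 = 59.1886 knots
ΔV/Δz = (59.1886 − 31.4)/(14.5 − 2.0) = 27.7886/12.5000 = 2.22309 knots/m

2.2231 knots/m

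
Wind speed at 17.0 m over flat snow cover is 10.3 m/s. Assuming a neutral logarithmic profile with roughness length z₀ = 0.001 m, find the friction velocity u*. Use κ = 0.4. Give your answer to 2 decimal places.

u* ≈ 0.42 m/s

Log law: V(z) = (u*/κ) · ln(z/z₀) ⇒ u* = κ · V / ln(z/z₀)
u* = 0.4 × 10.3 / ln(17.0/0.001) = 0.4 × 10.3 / 9.7410
   = 4.1200 / 9.7410 = 0.4230 m/s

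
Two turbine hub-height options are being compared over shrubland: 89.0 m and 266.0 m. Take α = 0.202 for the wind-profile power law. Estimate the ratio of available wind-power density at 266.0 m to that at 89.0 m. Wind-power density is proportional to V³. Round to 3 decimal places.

Speed ratio: V_B/V_A = (z_B/z_A)^α = (266.0/89.0)^0.202 = (2.9888)^0.202 = 1.24753
Power-density ratio: P_B/P_A = (V_B/V_A)³ = (1.24753)³ = 1.94155

1.942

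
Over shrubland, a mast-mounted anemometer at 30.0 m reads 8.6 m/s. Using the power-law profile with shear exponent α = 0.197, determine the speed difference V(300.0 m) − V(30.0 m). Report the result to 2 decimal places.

Power law: V₂ = V₁ · (z₂/z₁)^α = 8.6 × (10.0000)^0.197 = 13.5363 m/s
ΔV = 13.5363 − 8.6 = 4.9363 m/s

4.94 m/s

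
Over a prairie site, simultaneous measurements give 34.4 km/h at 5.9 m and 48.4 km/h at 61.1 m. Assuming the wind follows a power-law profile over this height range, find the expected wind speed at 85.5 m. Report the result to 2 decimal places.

50.83 km/h

First find α: α = ln(V₂/V₁)/ln(z₂/z₁) = ln(48.4/34.4)/ln(61.1/5.9) = 0.34144/2.33756 = 0.1461
Extrapolate from 61.1 m to 85.5 m: V₃ = 48.4 × (85.5/61.1)^0.1461 = 48.4 × 1.0503 = 50.8347 km/h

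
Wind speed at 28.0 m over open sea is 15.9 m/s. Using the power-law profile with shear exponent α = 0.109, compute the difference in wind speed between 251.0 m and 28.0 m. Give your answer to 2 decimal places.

Power law: V₂ = V₁ · (z₂/z₁)^α = 15.9 × (8.9643)^0.109 = 20.1940 m/s
ΔV = 20.1940 − 15.9 = 4.2940 m/s

4.29 m/s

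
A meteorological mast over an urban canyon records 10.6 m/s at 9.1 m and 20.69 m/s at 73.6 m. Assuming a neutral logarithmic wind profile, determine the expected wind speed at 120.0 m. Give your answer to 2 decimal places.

23.05 m/s

Log law: V ∝ ln(z/z₀). From the pair, with r = V₁/V₂ = 0.51232,
ln z₀ = (ln z₁ − r·ln z₂)/(1 − r) = (2.2083 − 0.51232×4.2986)/0.48768 = 0.0122 → z₀ = 1.012 m
V₃ = V₁ · ln(z₃/z₀)/ln(z₁/z₀) = 10.6 × 4.7752/2.1960 = 23.0496 m/s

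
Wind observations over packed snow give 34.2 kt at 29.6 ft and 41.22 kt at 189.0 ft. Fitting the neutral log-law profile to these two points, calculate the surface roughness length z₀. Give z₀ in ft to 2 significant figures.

z₀ ≈ 0.0035 ft

Log law: V(z) ∝ ln(z/z₀). With r = V₁/V₂ = 34.2/41.22 = 0.82969,
r · ln(z₂/z₀) = ln(z₁/z₀) ⇒ ln z₀ = (ln z₁ − r·ln z₂)/(1 − r)
ln z₀ = (3.38777 − 0.82969×5.24175) / 0.17031 = -5.6444
z₀ = exp(-5.6444) = 0.003537 ft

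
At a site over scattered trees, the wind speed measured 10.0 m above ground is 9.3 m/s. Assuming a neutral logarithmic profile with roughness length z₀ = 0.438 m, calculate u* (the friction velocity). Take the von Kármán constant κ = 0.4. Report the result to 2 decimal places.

Log law: V(z) = (u*/κ) · ln(z/z₀) ⇒ u* = κ · V / ln(z/z₀)
u* = 0.4 × 9.3 / ln(10.0/0.438) = 0.4 × 9.3 / 3.1281
   = 3.7200 / 3.1281 = 1.1892 m/s

u* ≈ 1.19 m/s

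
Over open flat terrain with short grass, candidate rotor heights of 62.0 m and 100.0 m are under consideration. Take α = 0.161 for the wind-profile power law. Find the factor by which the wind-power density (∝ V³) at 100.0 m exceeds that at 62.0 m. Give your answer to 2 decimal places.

Speed ratio: V_B/V_A = (z_B/z_A)^α = (100.0/62.0)^0.161 = (1.6129)^0.161 = 1.08000
Power-density ratio: P_B/P_A = (V_B/V_A)³ = (1.08000)³ = 1.25972

1.26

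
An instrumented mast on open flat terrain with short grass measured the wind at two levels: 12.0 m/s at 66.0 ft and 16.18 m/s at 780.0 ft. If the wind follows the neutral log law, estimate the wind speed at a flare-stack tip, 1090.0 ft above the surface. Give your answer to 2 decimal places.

Log law: V ∝ ln(z/z₀). From the pair, with r = V₁/V₂ = 0.74166,
ln z₀ = (ln z₁ − r·ln z₂)/(1 − r) = (4.1897 − 0.74166×6.6593)/0.25834 = -2.9002 → z₀ = 0.05501 ft
V₃ = V₁ · ln(z₃/z₀)/ln(z₁/z₀) = 12.0 × 9.8942/7.0899 = 16.7464 m/s

16.75 m/s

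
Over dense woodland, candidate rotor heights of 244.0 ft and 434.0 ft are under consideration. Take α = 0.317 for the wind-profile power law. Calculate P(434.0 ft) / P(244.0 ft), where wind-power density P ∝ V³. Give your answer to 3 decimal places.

Speed ratio: V_B/V_A = (z_B/z_A)^α = (434.0/244.0)^0.317 = (1.7787)^0.317 = 1.20028
Power-density ratio: P_B/P_A = (V_B/V_A)³ = (1.20028)³ = 1.72920

1.729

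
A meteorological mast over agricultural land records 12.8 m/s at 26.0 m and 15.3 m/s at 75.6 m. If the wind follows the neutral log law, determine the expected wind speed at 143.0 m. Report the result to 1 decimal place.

16.8 m/s

Log law: V ∝ ln(z/z₀). From the pair, with r = V₁/V₂ = 0.83660,
ln z₀ = (ln z₁ − r·ln z₂)/(1 − r) = (3.2581 − 0.83660×4.3255)/0.16340 = -2.2068 → z₀ = 0.1101 m
V₃ = V₁ · ln(z₃/z₀)/ln(z₁/z₀) = 12.8 × 7.1696/5.4649 = 16.7929 m/s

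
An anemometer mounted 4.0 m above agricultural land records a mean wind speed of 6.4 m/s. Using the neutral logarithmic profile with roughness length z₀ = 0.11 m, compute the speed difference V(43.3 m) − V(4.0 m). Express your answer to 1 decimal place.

4.2 m/s

Log law: V₂ = V₁ · ln(z₂/z₀)/ln(z₁/z₀) = 6.4 × 5.9754/3.5936 = 10.6420 m/s
ΔV = 10.6420 − 6.4 = 4.2420 m/s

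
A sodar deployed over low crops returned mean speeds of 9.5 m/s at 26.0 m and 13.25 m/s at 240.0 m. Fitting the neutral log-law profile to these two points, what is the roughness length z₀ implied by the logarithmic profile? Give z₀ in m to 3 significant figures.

Log law: V(z) ∝ ln(z/z₀). With r = V₁/V₂ = 9.5/13.25 = 0.71698,
r · ln(z₂/z₀) = ln(z₁/z₀) ⇒ ln z₀ = (ln z₁ − r·ln z₂)/(1 − r)
ln z₀ = (3.25810 − 0.71698×5.48064) / 0.28302 = -2.3723
z₀ = exp(-2.3723) = 0.09326 m

z₀ ≈ 0.0933 m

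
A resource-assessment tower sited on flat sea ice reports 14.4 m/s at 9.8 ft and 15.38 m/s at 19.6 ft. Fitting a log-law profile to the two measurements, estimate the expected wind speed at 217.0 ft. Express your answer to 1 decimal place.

Log law: V ∝ ln(z/z₀). From the pair, with r = V₁/V₂ = 0.93628,
ln z₀ = (ln z₁ − r·ln z₂)/(1 − r) = (2.2824 − 0.93628×2.9755)/0.06372 = -7.9026 → z₀ = 0.0003698 ft
V₃ = V₁ · ln(z₃/z₀)/ln(z₁/z₀) = 14.4 × 13.2825/10.1850 = 18.7794 m/s

18.8 m/s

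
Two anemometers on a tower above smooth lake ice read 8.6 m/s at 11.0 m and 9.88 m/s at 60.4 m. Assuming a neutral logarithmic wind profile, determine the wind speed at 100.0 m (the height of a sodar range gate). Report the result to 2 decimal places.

10.26 m/s

Log law: V ∝ ln(z/z₀). From the pair, with r = V₁/V₂ = 0.87045,
ln z₀ = (ln z₁ − r·ln z₂)/(1 − r) = (2.3979 − 0.87045×4.1010)/0.12955 = -9.0448 → z₀ = 0.0001180 m
V₃ = V₁ · ln(z₃/z₀)/ln(z₁/z₀) = 8.6 × 13.6499/11.4427 = 10.2589 m/s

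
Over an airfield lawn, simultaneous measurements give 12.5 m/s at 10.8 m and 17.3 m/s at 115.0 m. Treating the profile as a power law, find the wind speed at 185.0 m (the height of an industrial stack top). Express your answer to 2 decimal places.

18.47 m/s

First find α: α = ln(V₂/V₁)/ln(z₂/z₁) = ln(17.3/12.5)/ln(115.0/10.8) = 0.32498/2.36539 = 0.1374
Extrapolate from 115.0 m to 185.0 m: V₃ = 17.3 × (185.0/115.0)^0.1374 = 17.3 × 1.0675 = 18.4677 m/s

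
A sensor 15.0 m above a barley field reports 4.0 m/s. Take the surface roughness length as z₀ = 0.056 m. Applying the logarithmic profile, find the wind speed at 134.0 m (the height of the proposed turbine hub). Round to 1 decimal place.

5.6 m/s

Log law: V(z) ∝ ln(z/z₀), so V₂/V₁ = ln(z₂/z₀) / ln(z₁/z₀).
ln(134.0/0.056) = 7.7802, ln(15.0/0.056) = 5.5905
V₂ = 4.0 × 7.7802/5.5905 = 4.0 × 1.3917 = 5.5668 m/s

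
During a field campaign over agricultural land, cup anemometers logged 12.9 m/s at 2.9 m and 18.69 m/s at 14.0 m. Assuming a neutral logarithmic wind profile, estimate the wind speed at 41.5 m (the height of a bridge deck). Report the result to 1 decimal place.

22.7 m/s

Log law: V ∝ ln(z/z₀). From the pair, with r = V₁/V₂ = 0.69021,
ln z₀ = (ln z₁ − r·ln z₂)/(1 − r) = (1.0647 − 0.69021×2.6391)/0.30979 = -2.4429 → z₀ = 0.08691 m
V₃ = V₁ · ln(z₃/z₀)/ln(z₁/z₀) = 12.9 × 6.1686/3.5076 = 22.6863 m/s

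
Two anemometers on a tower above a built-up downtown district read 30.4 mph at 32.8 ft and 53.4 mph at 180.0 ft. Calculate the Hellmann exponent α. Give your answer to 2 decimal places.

Power law: V₂/V₁ = (z₂/z₁)^α ⇒ α = ln(V₂/V₁) / ln(z₂/z₁)
α = ln(53.4/30.4) / ln(180.0/32.8) = ln(1.7566) / ln(5.4878)
  = 0.56337 / 1.70253 = 0.33090

α ≈ 0.33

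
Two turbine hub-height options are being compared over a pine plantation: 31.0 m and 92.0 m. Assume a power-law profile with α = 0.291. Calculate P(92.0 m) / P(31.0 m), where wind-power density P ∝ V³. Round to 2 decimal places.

2.58

Speed ratio: V_B/V_A = (z_B/z_A)^α = (92.0/31.0)^0.291 = (2.9677)^0.291 = 1.37239
Power-density ratio: P_B/P_A = (V_B/V_A)³ = (1.37239)³ = 2.58481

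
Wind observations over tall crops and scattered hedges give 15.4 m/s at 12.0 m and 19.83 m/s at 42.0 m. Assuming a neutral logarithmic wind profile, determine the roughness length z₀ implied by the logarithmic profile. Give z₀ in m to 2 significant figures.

Log law: V(z) ∝ ln(z/z₀). With r = V₁/V₂ = 15.4/19.83 = 0.77660,
r · ln(z₂/z₀) = ln(z₁/z₀) ⇒ ln z₀ = (ln z₁ − r·ln z₂)/(1 − r)
ln z₀ = (2.48491 − 0.77660×3.73767) / 0.22340 = -1.8701
z₀ = exp(-1.8701) = 0.1541 m

z₀ ≈ 0.15 m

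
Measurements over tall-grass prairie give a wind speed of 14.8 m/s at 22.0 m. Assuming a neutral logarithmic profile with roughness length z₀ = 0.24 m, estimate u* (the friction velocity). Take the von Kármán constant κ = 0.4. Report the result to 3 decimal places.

Log law: V(z) = (u*/κ) · ln(z/z₀) ⇒ u* = κ · V / ln(z/z₀)
u* = 0.4 × 14.8 / ln(22.0/0.24) = 0.4 × 14.8 / 4.5182
   = 5.9200 / 4.5182 = 1.3103 m/s

u* ≈ 1.310 m/s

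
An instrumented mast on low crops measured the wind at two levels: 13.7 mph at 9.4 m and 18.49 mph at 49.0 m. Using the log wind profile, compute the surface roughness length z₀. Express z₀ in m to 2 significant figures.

z₀ ≈ 0.084 m

Log law: V(z) ∝ ln(z/z₀). With r = V₁/V₂ = 13.7/18.49 = 0.74094,
r · ln(z₂/z₀) = ln(z₁/z₀) ⇒ ln z₀ = (ln z₁ − r·ln z₂)/(1 − r)
ln z₀ = (2.24071 − 0.74094×3.89182) / 0.25906 = -2.4817
z₀ = exp(-2.4817) = 0.08360 m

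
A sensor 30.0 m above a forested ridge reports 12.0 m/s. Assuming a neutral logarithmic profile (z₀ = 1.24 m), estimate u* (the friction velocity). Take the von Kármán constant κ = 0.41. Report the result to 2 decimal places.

u* ≈ 1.54 m/s

Log law: V(z) = (u*/κ) · ln(z/z₀) ⇒ u* = κ · V / ln(z/z₀)
u* = 0.41 × 12.0 / ln(30.0/1.24) = 0.41 × 12.0 / 3.1861
   = 4.9200 / 3.1861 = 1.5442 m/s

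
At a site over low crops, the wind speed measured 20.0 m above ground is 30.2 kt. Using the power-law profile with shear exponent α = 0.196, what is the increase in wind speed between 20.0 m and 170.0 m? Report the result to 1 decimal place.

Power law: V₂ = V₁ · (z₂/z₁)^α = 30.2 × (8.5000)^0.196 = 45.9381 kt
ΔV = 45.9381 − 30.2 = 15.7381 kt

15.7 kt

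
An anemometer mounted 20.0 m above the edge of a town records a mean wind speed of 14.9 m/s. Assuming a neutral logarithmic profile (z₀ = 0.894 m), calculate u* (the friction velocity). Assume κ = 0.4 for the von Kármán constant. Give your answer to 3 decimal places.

u* ≈ 1.918 m/s

Log law: V(z) = (u*/κ) · ln(z/z₀) ⇒ u* = κ · V / ln(z/z₀)
u* = 0.4 × 14.9 / ln(20.0/0.894) = 0.4 × 14.9 / 3.1078
   = 5.9600 / 3.1078 = 1.9178 m/s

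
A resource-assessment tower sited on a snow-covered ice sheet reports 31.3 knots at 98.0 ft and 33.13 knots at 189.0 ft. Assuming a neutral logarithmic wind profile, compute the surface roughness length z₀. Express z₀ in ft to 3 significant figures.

z₀ ≈ 0.00130 ft

Log law: V(z) ∝ ln(z/z₀). With r = V₁/V₂ = 31.3/33.13 = 0.94476,
r · ln(z₂/z₀) = ln(z₁/z₀) ⇒ ln z₀ = (ln z₁ − r·ln z₂)/(1 − r)
ln z₀ = (4.58497 − 0.94476×5.24175) / 0.05524 = -6.6485
z₀ = exp(-6.6485) = 0.001296 ft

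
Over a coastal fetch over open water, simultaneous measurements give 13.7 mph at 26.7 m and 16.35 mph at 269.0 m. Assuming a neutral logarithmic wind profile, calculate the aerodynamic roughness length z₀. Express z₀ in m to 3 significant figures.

z₀ ≈ 0.000174 m

Log law: V(z) ∝ ln(z/z₀). With r = V₁/V₂ = 13.7/16.35 = 0.83792,
r · ln(z₂/z₀) = ln(z₁/z₀) ⇒ ln z₀ = (ln z₁ − r·ln z₂)/(1 − r)
ln z₀ = (3.28466 − 0.83792×5.59471) / 0.16208 = -8.6578
z₀ = exp(-8.6578) = 0.0001738 m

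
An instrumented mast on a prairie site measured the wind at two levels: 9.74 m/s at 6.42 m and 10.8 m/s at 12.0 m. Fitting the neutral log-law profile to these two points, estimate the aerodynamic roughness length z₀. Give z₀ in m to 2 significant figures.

Log law: V(z) ∝ ln(z/z₀). With r = V₁/V₂ = 9.74/10.8 = 0.90185,
r · ln(z₂/z₀) = ln(z₁/z₀) ⇒ ln z₀ = (ln z₁ − r·ln z₂)/(1 − r)
ln z₀ = (1.85942 − 0.90185×2.48491) / 0.09815 = -3.8880
z₀ = exp(-3.8880) = 0.02049 m

z₀ ≈ 0.020 m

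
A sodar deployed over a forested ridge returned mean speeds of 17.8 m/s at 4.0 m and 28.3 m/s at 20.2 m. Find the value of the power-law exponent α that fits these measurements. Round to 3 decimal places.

Power law: V₂/V₁ = (z₂/z₁)^α ⇒ α = ln(V₂/V₁) / ln(z₂/z₁)
α = ln(28.3/17.8) / ln(20.2/4.0) = ln(1.5899) / ln(5.0500)
  = 0.46366 / 1.61939 = 0.28632

α ≈ 0.286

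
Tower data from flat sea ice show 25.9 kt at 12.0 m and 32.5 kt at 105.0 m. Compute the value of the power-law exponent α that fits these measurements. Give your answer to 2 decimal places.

Power law: V₂/V₁ = (z₂/z₁)^α ⇒ α = ln(V₂/V₁) / ln(z₂/z₁)
α = ln(32.5/25.9) / ln(105.0/12.0) = ln(1.2548) / ln(8.7500)
  = 0.22700 / 2.16905 = 0.10465

α ≈ 0.10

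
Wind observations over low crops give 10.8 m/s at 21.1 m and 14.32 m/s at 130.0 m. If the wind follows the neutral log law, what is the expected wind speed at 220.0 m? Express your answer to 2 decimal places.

Log law: V ∝ ln(z/z₀). From the pair, with r = V₁/V₂ = 0.75419,
ln z₀ = (ln z₁ − r·ln z₂)/(1 − r) = (3.0493 − 0.75419×4.8675)/0.24581 = -2.5295 → z₀ = 0.07970 m
V₃ = V₁ · ln(z₃/z₀)/ln(z₁/z₀) = 10.8 × 7.9231/5.5788 = 15.3385 m/s

15.34 m/s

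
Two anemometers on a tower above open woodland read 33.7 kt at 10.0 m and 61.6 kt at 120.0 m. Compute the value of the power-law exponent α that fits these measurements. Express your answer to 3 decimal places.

α ≈ 0.243

Power law: V₂/V₁ = (z₂/z₁)^α ⇒ α = ln(V₂/V₁) / ln(z₂/z₁)
α = ln(61.6/33.7) / ln(120.0/10.0) = ln(1.8279) / ln(12.0000)
  = 0.60316 / 2.48491 = 0.24273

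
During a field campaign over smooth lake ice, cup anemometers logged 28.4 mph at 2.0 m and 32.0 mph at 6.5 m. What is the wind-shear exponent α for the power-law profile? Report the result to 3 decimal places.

α ≈ 0.101

Power law: V₂/V₁ = (z₂/z₁)^α ⇒ α = ln(V₂/V₁) / ln(z₂/z₁)
α = ln(32.0/28.4) / ln(6.5/2.0) = ln(1.1268) / ln(3.2500)
  = 0.11935 / 1.17865 = 0.10126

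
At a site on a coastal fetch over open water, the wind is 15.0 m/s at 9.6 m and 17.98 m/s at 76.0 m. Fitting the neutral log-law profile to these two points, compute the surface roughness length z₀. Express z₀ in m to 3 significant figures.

Log law: V(z) ∝ ln(z/z₀). With r = V₁/V₂ = 15.0/17.98 = 0.83426,
r · ln(z₂/z₀) = ln(z₁/z₀) ⇒ ln z₀ = (ln z₁ − r·ln z₂)/(1 − r)
ln z₀ = (2.26176 − 0.83426×4.33073) / 0.16574 = -8.1525
z₀ = exp(-8.1525) = 0.0002880 m

z₀ ≈ 0.000288 m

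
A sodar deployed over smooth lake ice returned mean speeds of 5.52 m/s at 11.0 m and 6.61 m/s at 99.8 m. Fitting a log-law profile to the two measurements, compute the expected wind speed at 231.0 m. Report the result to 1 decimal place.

7.0 m/s

Log law: V ∝ ln(z/z₀). From the pair, with r = V₁/V₂ = 0.83510,
ln z₀ = (ln z₁ − r·ln z₂)/(1 − r) = (2.3979 − 0.83510×4.6032)/0.16490 = -8.7701 → z₀ = 0.0001553 m
V₃ = V₁ · ln(z₃/z₀)/ln(z₁/z₀) = 5.52 × 14.2125/11.1680 = 7.0248 m/s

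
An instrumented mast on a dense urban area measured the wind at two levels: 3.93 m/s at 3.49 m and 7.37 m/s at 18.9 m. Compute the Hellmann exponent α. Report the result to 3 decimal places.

α ≈ 0.372

Power law: V₂/V₁ = (z₂/z₁)^α ⇒ α = ln(V₂/V₁) / ln(z₂/z₁)
α = ln(7.37/3.93) / ln(18.9/3.49) = ln(1.8753) / ln(5.4155)
  = 0.62878 / 1.68926 = 0.37222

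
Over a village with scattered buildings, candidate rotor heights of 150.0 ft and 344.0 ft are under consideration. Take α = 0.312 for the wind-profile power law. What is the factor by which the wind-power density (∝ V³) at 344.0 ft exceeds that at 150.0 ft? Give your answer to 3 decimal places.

Speed ratio: V_B/V_A = (z_B/z_A)^α = (344.0/150.0)^0.312 = (2.2933)^0.312 = 1.29558
Power-density ratio: P_B/P_A = (V_B/V_A)³ = (1.29558)³ = 2.17469

2.175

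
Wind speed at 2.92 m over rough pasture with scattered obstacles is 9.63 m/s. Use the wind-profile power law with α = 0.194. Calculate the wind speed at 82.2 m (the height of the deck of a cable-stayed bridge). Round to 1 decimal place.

Power-law profile: V₂ = V₁ · (z₂/z₁)^α
V₂ = 9.63 × (82.2/2.92)^0.194 = 9.63 × (28.1507)^0.194
    = 9.63 × 1.9107 = 18.4004 m/s

18.4 m/s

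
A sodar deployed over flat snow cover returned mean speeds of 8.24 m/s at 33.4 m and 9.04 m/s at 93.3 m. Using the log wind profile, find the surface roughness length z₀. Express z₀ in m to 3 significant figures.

Log law: V(z) ∝ ln(z/z₀). With r = V₁/V₂ = 8.24/9.04 = 0.91150,
r · ln(z₂/z₀) = ln(z₁/z₀) ⇒ ln z₀ = (ln z₁ − r·ln z₂)/(1 − r)
ln z₀ = (3.50856 − 0.91150×4.53582) / 0.08850 = -7.0723
z₀ = exp(-7.0723) = 0.0008483 m

z₀ ≈ 0.000848 m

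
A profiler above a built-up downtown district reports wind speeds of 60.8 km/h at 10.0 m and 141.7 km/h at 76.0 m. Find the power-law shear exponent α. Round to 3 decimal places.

Power law: V₂/V₁ = (z₂/z₁)^α ⇒ α = ln(V₂/V₁) / ln(z₂/z₁)
α = ln(141.7/60.8) / ln(76.0/10.0) = ln(2.3306) / ln(7.6000)
  = 0.84612 / 2.02815 = 0.41719

α ≈ 0.417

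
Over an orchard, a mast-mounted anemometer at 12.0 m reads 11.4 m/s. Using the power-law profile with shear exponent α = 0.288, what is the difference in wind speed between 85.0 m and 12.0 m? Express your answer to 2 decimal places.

Power law: V₂ = V₁ · (z₂/z₁)^α = 11.4 × (7.0833)^0.288 = 20.0343 m/s
ΔV = 20.0343 − 11.4 = 8.6343 m/s

8.63 m/s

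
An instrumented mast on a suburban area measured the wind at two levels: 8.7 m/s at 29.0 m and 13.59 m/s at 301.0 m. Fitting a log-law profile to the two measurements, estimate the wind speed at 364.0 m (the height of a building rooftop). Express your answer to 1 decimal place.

Log law: V ∝ ln(z/z₀). From the pair, with r = V₁/V₂ = 0.64018,
ln z₀ = (ln z₁ − r·ln z₂)/(1 − r) = (3.3673 − 0.64018×5.7071)/0.35982 = -0.7956 → z₀ = 0.4513 m
V₃ = V₁ · ln(z₃/z₀)/ln(z₁/z₀) = 8.7 × 6.6927/4.1629 = 13.9872 m/s

14.0 m/s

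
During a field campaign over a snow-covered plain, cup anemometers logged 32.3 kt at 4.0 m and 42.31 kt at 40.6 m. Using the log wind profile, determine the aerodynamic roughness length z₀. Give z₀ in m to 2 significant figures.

Log law: V(z) ∝ ln(z/z₀). With r = V₁/V₂ = 32.3/42.31 = 0.76341,
r · ln(z₂/z₀) = ln(z₁/z₀) ⇒ ln z₀ = (ln z₁ − r·ln z₂)/(1 − r)
ln z₀ = (1.38629 − 0.76341×3.70377) / 0.23659 = -6.0917
z₀ = exp(-6.0917) = 0.002262 m

z₀ ≈ 0.0023 m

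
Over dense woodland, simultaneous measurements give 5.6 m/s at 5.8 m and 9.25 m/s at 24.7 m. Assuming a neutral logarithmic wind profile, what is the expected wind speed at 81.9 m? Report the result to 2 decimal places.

Log law: V ∝ ln(z/z₀). From the pair, with r = V₁/V₂ = 0.60541,
ln z₀ = (ln z₁ − r·ln z₂)/(1 − r) = (1.7579 − 0.60541×3.2068)/0.39459 = -0.4652 → z₀ = 0.6280 m
V₃ = V₁ · ln(z₃/z₀)/ln(z₁/z₀) = 5.6 × 4.8707/2.2230 = 12.2696 m/s

12.27 m/s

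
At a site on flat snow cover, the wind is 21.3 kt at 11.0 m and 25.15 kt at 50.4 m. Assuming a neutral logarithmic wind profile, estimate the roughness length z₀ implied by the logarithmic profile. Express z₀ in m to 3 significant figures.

Log law: V(z) ∝ ln(z/z₀). With r = V₁/V₂ = 21.3/25.15 = 0.84692,
r · ln(z₂/z₀) = ln(z₁/z₀) ⇒ ln z₀ = (ln z₁ − r·ln z₂)/(1 − r)
ln z₀ = (2.39790 − 0.84692×3.91999) / 0.15308 = -6.0231
z₀ = exp(-6.0231) = 0.002422 m

z₀ ≈ 0.00242 m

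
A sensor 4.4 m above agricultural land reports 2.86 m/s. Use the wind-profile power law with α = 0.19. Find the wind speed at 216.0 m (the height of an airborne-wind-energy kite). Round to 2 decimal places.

5.99 m/s

Power-law profile: V₂ = V₁ · (z₂/z₁)^α
V₂ = 2.86 × (216.0/4.4)^0.19 = 2.86 × (49.0909)^0.19
    = 2.86 × 2.0955 = 5.9932 m/s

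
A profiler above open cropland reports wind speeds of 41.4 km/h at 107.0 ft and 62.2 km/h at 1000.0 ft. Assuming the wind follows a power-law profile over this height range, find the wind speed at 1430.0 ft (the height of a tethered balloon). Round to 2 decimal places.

First find α: α = ln(V₂/V₁)/ln(z₂/z₁) = ln(62.2/41.4)/ln(1000.0/107.0) = 0.40707/2.23493 = 0.1821
Extrapolate from 1000.0 ft to 1430.0 ft: V₃ = 62.2 × (1430.0/1000.0)^0.1821 = 62.2 × 1.0673 = 66.3871 km/h

66.39 km/h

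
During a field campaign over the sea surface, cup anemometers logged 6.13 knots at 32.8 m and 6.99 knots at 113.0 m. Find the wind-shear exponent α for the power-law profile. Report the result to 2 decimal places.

Power law: V₂/V₁ = (z₂/z₁)^α ⇒ α = ln(V₂/V₁) / ln(z₂/z₁)
α = ln(6.99/6.13) / ln(113.0/32.8) = ln(1.1403) / ln(3.4451)
  = 0.13129 / 1.23696 = 0.10614

α ≈ 0.11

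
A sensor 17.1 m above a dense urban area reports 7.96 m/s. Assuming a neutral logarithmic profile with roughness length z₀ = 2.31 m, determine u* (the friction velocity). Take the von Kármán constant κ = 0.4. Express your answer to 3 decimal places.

u* ≈ 1.591 m/s

Log law: V(z) = (u*/κ) · ln(z/z₀) ⇒ u* = κ · V / ln(z/z₀)
u* = 0.4 × 7.96 / ln(17.1/2.31) = 0.4 × 7.96 / 2.0018
   = 3.1840 / 2.0018 = 1.5905 m/s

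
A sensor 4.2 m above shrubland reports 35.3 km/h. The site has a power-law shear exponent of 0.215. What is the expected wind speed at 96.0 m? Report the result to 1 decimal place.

69.2 km/h

Power-law profile: V₂ = V₁ · (z₂/z₁)^α
V₂ = 35.3 × (96.0/4.2)^0.215 = 35.3 × (22.8571)^0.215
    = 35.3 × 1.9597 = 69.1774 km/h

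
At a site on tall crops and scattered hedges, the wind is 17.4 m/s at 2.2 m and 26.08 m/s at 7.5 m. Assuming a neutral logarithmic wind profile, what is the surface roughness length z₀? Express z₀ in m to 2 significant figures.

Log law: V(z) ∝ ln(z/z₀). With r = V₁/V₂ = 17.4/26.08 = 0.66718,
r · ln(z₂/z₀) = ln(z₁/z₀) ⇒ ln z₀ = (ln z₁ − r·ln z₂)/(1 − r)
ln z₀ = (0.78846 − 0.66718×2.01490) / 0.33282 = -1.6701
z₀ = exp(-1.6701) = 0.1882 m

z₀ ≈ 0.19 m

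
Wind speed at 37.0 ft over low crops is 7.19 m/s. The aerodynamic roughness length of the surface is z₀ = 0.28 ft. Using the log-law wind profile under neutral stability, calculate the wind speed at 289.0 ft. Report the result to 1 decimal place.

10.2 m/s

Log law: V(z) ∝ ln(z/z₀), so V₂/V₁ = ln(z₂/z₀) / ln(z₁/z₀).
ln(289.0/0.28) = 6.9394, ln(37.0/0.28) = 4.8839
V₂ = 7.19 × 6.9394/4.8839 = 7.19 × 1.4209 = 10.2161 m/s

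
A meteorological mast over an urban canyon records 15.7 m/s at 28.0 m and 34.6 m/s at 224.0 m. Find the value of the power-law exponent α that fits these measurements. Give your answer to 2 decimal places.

Power law: V₂/V₁ = (z₂/z₁)^α ⇒ α = ln(V₂/V₁) / ln(z₂/z₁)
α = ln(34.6/15.7) / ln(224.0/28.0) = ln(2.2038) / ln(8.0000)
  = 0.79019 / 2.07944 = 0.38000

α ≈ 0.38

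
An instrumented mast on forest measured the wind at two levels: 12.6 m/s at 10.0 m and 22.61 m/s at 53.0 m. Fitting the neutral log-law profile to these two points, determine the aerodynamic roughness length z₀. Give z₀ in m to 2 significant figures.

Log law: V(z) ∝ ln(z/z₀). With r = V₁/V₂ = 12.6/22.61 = 0.55728,
r · ln(z₂/z₀) = ln(z₁/z₀) ⇒ ln z₀ = (ln z₁ − r·ln z₂)/(1 − r)
ln z₀ = (2.30259 − 0.55728×3.97029) / 0.44272 = 0.2034
z₀ = exp(0.2034) = 1.226 m

z₀ ≈ 1.2 m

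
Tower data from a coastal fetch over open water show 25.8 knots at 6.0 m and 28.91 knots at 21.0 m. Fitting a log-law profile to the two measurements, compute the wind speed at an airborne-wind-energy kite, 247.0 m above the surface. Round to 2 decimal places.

35.03 knots

Log law: V ∝ ln(z/z₀). From the pair, with r = V₁/V₂ = 0.89242,
ln z₀ = (ln z₁ − r·ln z₂)/(1 − r) = (1.7918 − 0.89242×3.0445)/0.10758 = -8.6009 → z₀ = 0.0001839 m
V₃ = V₁ · ln(z₃/z₀)/ln(z₁/z₀) = 25.8 × 14.1103/10.3927 = 35.0291 knots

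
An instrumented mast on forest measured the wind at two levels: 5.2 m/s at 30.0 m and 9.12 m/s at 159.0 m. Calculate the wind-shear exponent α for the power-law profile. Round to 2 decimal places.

Power law: V₂/V₁ = (z₂/z₁)^α ⇒ α = ln(V₂/V₁) / ln(z₂/z₁)
α = ln(9.12/5.2) / ln(159.0/30.0) = ln(1.7538) / ln(5.3000)
  = 0.56181 / 1.66771 = 0.33688

α ≈ 0.34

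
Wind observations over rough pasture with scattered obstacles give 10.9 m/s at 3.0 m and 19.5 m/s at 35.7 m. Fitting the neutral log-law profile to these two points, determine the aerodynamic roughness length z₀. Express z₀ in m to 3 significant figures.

z₀ ≈ 0.130 m

Log law: V(z) ∝ ln(z/z₀). With r = V₁/V₂ = 10.9/19.5 = 0.55897,
r · ln(z₂/z₀) = ln(z₁/z₀) ⇒ ln z₀ = (ln z₁ − r·ln z₂)/(1 − r)
ln z₀ = (1.09861 − 0.55897×3.57515) / 0.44103 = -2.0403
z₀ = exp(-2.0403) = 0.1300 m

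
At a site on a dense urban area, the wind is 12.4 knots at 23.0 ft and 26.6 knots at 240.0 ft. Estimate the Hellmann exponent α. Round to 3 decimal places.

α ≈ 0.325

Power law: V₂/V₁ = (z₂/z₁)^α ⇒ α = ln(V₂/V₁) / ln(z₂/z₁)
α = ln(26.6/12.4) / ln(240.0/23.0) = ln(2.1452) / ln(10.4348)
  = 0.76321 / 2.34514 = 0.32544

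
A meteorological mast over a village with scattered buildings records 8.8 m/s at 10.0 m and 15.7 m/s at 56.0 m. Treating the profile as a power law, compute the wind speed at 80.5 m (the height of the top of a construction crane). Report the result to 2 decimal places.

17.74 m/s

First find α: α = ln(V₂/V₁)/ln(z₂/z₁) = ln(15.7/8.8)/ln(56.0/10.0) = 0.57891/1.72277 = 0.3360
Extrapolate from 56.0 m to 80.5 m: V₃ = 15.7 × (80.5/56.0)^0.3360 = 15.7 × 1.1297 = 17.7362 m/s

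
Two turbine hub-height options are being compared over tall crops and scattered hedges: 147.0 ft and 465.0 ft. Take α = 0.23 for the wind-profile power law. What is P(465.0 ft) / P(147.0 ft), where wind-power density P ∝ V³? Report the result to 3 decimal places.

2.214

Speed ratio: V_B/V_A = (z_B/z_A)^α = (465.0/147.0)^0.23 = (3.1633)^0.23 = 1.30326
Power-density ratio: P_B/P_A = (V_B/V_A)³ = (1.30326)³ = 2.21357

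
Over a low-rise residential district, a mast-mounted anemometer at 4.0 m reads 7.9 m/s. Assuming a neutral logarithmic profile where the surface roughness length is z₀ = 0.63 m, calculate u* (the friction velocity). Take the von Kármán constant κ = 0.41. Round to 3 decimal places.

Log law: V(z) = (u*/κ) · ln(z/z₀) ⇒ u* = κ · V / ln(z/z₀)
u* = 0.41 × 7.9 / ln(4.0/0.63) = 0.41 × 7.9 / 1.8483
   = 3.2390 / 1.8483 = 1.7524 m/s

u* ≈ 1.752 m/s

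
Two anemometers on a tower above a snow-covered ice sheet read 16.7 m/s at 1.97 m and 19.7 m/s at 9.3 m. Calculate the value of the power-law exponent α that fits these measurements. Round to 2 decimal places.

Power law: V₂/V₁ = (z₂/z₁)^α ⇒ α = ln(V₂/V₁) / ln(z₂/z₁)
α = ln(19.7/16.7) / ln(9.3/1.97) = ln(1.1796) / ln(4.7208)
  = 0.16521 / 1.55198 = 0.10645

α ≈ 0.11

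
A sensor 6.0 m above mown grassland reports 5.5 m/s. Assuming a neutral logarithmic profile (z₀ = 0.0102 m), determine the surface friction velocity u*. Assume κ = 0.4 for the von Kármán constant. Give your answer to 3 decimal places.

Log law: V(z) = (u*/κ) · ln(z/z₀) ⇒ u* = κ · V / ln(z/z₀)
u* = 0.4 × 5.5 / ln(6.0/0.0102) = 0.4 × 5.5 / 6.3771
   = 2.2000 / 6.3771 = 0.3450 m/s

u* ≈ 0.345 m/s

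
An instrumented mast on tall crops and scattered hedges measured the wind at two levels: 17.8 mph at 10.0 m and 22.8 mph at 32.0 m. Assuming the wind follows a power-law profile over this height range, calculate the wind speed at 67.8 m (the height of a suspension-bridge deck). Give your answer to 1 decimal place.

First find α: α = ln(V₂/V₁)/ln(z₂/z₁) = ln(22.8/17.8)/ln(32.0/10.0) = 0.24756/1.16315 = 0.2128
Extrapolate from 32.0 m to 67.8 m: V₃ = 22.8 × (67.8/32.0)^0.2128 = 22.8 × 1.1733 = 26.7508 mph

26.8 mph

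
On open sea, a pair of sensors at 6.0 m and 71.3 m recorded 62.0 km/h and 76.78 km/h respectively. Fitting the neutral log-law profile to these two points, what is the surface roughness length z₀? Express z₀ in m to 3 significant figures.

Log law: V(z) ∝ ln(z/z₀). With r = V₁/V₂ = 62.0/76.78 = 0.80750,
r · ln(z₂/z₀) = ln(z₁/z₀) ⇒ ln z₀ = (ln z₁ − r·ln z₂)/(1 − r)
ln z₀ = (1.79176 − 0.80750×4.26690) / 0.19250 = -8.5911
z₀ = exp(-8.5911) = 0.0001858 m

z₀ ≈ 0.000186 m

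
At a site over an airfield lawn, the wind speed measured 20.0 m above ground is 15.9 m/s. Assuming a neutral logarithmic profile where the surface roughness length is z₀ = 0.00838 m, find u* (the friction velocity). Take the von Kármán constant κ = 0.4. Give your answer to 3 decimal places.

Log law: V(z) = (u*/κ) · ln(z/z₀) ⇒ u* = κ · V / ln(z/z₀)
u* = 0.4 × 15.9 / ln(20.0/0.00838) = 0.4 × 15.9 / 7.7776
   = 6.3600 / 7.7776 = 0.8177 m/s

u* ≈ 0.818 m/s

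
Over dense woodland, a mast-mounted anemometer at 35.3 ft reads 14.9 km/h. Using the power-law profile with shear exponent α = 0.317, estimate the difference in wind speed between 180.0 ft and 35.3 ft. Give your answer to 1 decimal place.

Power law: V₂ = V₁ · (z₂/z₁)^α = 14.9 × (5.0992)^0.317 = 24.9726 km/h
ΔV = 24.9726 − 14.9 = 10.0726 km/h

10.1 km/h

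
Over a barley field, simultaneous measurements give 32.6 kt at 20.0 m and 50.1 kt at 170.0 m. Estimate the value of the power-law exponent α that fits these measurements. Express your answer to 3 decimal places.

Power law: V₂/V₁ = (z₂/z₁)^α ⇒ α = ln(V₂/V₁) / ln(z₂/z₁)
α = ln(50.1/32.6) / ln(170.0/20.0) = ln(1.5368) / ln(8.5000)
  = 0.42971 / 2.14007 = 0.20079

α ≈ 0.201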